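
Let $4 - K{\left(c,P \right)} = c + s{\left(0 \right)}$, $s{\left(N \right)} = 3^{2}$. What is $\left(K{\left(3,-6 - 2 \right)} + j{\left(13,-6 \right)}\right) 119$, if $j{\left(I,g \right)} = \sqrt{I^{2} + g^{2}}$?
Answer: $-952 + 119 \sqrt{205} \approx 751.82$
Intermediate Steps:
$s{\left(N \right)} = 9$
$K{\left(c,P \right)} = -5 - c$ ($K{\left(c,P \right)} = 4 - \left(c + 9\right) = 4 - \left(9 + c\right) = -5 - c$)
$\left(K{\left(3,-6 - 2 \right)} + j{\left(13,-6 \right)}\right) 119 = \left(\left(-5 - 3\right) + \sqrt{13^{2} + \left(-6\right)^{2}}\right) 119 = \left(\left(-5 - 3\right) + \sqrt{169 + 36}\right) 119 = \left(-8 + \sqrt{205}\right) 119 = -952 + 119 \sqrt{205}$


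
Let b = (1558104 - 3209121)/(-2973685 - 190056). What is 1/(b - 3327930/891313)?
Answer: -2819883481933/9057135670809 ≈ -0.31134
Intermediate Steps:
b = 1651017/3163741 (b = -1651017/(-3163741) = -1651017*(-1/3163741) = 1651017/3163741 ≈ 0.52186)
1/(b - 3327930/891313) = 1/(1651017/3163741 - 3327930/891313) = 1/(-9057135670809/2819883481933) = -2819883481933/9057135670809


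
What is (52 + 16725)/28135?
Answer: 16777/28135 ≈ 0.59630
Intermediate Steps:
(52 + 16725)/28135 = 16777*(1/28135) = 16777/28135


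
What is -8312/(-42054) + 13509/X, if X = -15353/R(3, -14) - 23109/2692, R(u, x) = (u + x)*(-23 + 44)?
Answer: 176788971347168/756805823619 ≈ 233.60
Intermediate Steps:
R(u, x) = 21*u + 21*x (R(u, x) = (u + x)*21 = 21*u + 21*x)
X = 35992097/621852 (X = -15353/(21*3 + 21*(-14)) - 23109/2692 = -15353/(63 - 294) - 23109*1/2692 = -15353/(-231) - 23109/2692 = -15353*(-1/231) - 23109/2692 = 15353/231 - 23109/2692 = 35992097/621852 ≈ 57.879)
-8312/(-42054) + 13509/X = -8312/(-42054) + 13509/(35992097/621852) = -8312*(-1/42054) + 13509*(621852/35992097) = 4156/21027 + 8400598668/35992097 = 176788971347168/756805823619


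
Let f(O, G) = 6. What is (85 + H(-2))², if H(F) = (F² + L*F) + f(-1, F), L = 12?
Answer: 5041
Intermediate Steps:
H(F) = 6 + F² + 12*F (H(F) = (F² + 12*F) + 6 = 6 + F² + 12*F)
(85 + H(-2))² = (85 + (6 + (-2)² + 12*(-2)))² = (85 + (6 + 4 - 24))² = (85 - 14)² = 71² = 5041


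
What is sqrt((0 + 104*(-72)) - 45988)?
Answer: 2*I*sqrt(13369) ≈ 231.25*I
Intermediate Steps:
sqrt((0 + 104*(-72)) - 45988) = sqrt((0 - 7488) - 45988) = sqrt(-7488 - 45988) = sqrt(-53476) = 2*I*sqrt(13369)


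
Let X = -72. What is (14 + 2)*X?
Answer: -1152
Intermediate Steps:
(14 + 2)*X = (14 + 2)*(-72) = 16*(-72) = -1152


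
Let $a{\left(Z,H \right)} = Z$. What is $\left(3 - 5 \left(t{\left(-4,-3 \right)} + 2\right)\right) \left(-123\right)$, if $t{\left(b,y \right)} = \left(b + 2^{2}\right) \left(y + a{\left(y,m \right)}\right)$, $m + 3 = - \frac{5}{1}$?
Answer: $861$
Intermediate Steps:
$m = -8$ ($m = -3 - \frac{5}{1} = -3 - 5 = -8$)
$t{\left(b,y \right)} = 2 y \left(4 + b\right)$ ($t{\left(b,y \right)} = \left(b + 2^{2}\right) \left(y + y\right) = \left(b + 4\right) 2 y = \left(4 + b\right) 2 y = 2 y \left(4 + b\right)$)
$\left(3 - 5 \left(t{\left(-4,-3 \right)} + 2\right)\right) \left(-123\right) = \left(3 - 5 \left(2 \left(-3\right) \left(4 - 4\right) + 2\right)\right) \left(-123\right) = \left(3 - 5 \left(2 \left(-3\right) 0 + 2\right)\right) \left(-123\right) = \left(3 - 5 \left(0 + 2\right)\right) \left(-123\right) = \left(3 - 10\right) \left(-123\right) = \left(-7\right) \left(-123\right) = 861$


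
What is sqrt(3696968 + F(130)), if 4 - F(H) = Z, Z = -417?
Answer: 3*sqrt(410821) ≈ 1922.9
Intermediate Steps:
F(H) = 421 (F(H) = 4 - 1*(-417) = 4 + 417 = 421)
sqrt(3696968 + F(130)) = sqrt(3696968 + 421) = sqrt(3697389) = 3*sqrt(410821)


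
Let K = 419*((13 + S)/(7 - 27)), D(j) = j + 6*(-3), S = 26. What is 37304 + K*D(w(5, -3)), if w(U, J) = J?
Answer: 1089241/20 ≈ 54462.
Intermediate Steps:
D(j) = -18 + j (D(j) = j - 18 = -18 + j)
K = -16341/20 (K = 419*((13 + 26)/(7 - 27)) = 419*(39/(-20)) = 419*(39*(-1/20)) = 419*(-39/20) = -16341/20 ≈ -817.05)
37304 + K*D(w(5, -3)) = 37304 - 16341*(-18 - 3)/20 = 37304 - 16341/20*(-21) = 37304 + 343161/20 = 1089241/20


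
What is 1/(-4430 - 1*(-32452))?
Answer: 1/28022 ≈ 3.5686e-5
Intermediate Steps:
1/(-4430 - 1*(-32452)) = 1/(-4430 + 32452) = 1/28022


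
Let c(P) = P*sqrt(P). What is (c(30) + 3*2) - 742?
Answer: -736 + 30*sqrt(30) ≈ -571.68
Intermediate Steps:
c(P) = P**(3/2)
(c(30) + 3*2) - 742 = (30**(3/2) + 3*2) - 742 = (30*sqrt(30) + 6) - 742 = (6 + 30*sqrt(30)) - 742 = -736 + 30*sqrt(30)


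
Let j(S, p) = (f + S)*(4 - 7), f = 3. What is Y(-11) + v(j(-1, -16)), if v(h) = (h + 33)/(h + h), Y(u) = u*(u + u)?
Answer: 959/4 ≈ 239.75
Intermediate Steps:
j(S, p) = -9 - 3*S (j(S, p) = (3 + S)*(4 - 7) = (3 + S)*(-3) = -9 - 3*S)
Y(u) = 2*u**2 (Y(u) = u*(2*u) = 2*u**2)
v(h) = (33 + h)/(2*h) (v(h) = (33 + h)/((2*h)) = (33 + h)*(1/(2*h)) = (33 + h)/(2*h))
Y(-11) + v(j(-1, -16)) = 2*(-11)**2 + (33 + (-9 - 3*(-1)))/(2*(-9 - 3*(-1))) = 2*121 + (33 + (-9 + 3))/(2*(-9 + 3)) = 242 + (1/2)*(33 - 6)/(-6) = 242 + (1/2)*(-1/6)*27 = 242 - 9/4 = 959/4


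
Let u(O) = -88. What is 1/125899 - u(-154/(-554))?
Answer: 11079113/125899 ≈ 88.000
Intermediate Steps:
1/125899 - u(-154/(-554)) = 1/125899 - 1*(-88) = 1/125899 + 88 = 11079113/125899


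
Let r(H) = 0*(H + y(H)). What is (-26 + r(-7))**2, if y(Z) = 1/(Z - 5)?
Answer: 676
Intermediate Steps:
y(Z) = 1/(-5 + Z)
r(H) = 0 (r(H) = 0*(H + 1/(-5 + H)) = 0)
(-26 + r(-7))**2 = (-26 + 0)**2 = (-26)**2 = 676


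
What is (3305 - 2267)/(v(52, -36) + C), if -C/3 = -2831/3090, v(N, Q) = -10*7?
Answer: -1069140/69269 ≈ -15.435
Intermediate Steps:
v(N, Q) = -70
C = 2831/1030 (C = -(-8493)/3090 = -3*(-2831/3090) = 2831/1030 ≈ 2.7485)
(3305 - 2267)/(v(52, -36) + C) = (3305 - 2267)/(-70 + 2831/1030) = 1038/(-69269/1030) = 1038*(-1030/69269) = -1069140/69269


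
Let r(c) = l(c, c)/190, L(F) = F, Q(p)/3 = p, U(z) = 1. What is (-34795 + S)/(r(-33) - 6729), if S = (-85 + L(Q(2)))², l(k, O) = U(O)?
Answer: 5425260/1278509 ≈ 4.2434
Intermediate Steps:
Q(p) = 3*p
l(k, O) = 1
S = 6241 (S = (-85 + 3*2)² = (-85 + 6)² = (-79)² = 6241)
r(c) = 1/190
(-34795 + S)/(r(-33) - 6729) = (-34795 + 6241)/(1/190 - 6729) = -28554/(-1278509/190) = -28554*(-190/1278509) = 5425260/1278509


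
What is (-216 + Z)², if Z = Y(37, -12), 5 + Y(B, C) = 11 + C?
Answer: 49284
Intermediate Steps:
Y(B, C) = 6 + C (Y(B, C) = -5 + (11 + C) = 6 + C)
Z = -6 (Z = 6 - 12 = -6)
(-216 + Z)² = (-216 - 6)² = (-222)² = 49284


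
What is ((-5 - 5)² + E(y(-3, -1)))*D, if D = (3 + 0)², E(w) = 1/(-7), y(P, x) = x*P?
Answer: 6291/7 ≈ 898.71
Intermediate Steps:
y(P, x) = P*x
E(w) = -⅐
D = 9 (D = 3² = 9)
((-5 - 5)² + E(y(-3, -1)))*D = ((-5 - 5)² - ⅐)*9 = ((-10)² - ⅐)*9 = (100 - ⅐)*9 = (699/7)*9 = 6291/7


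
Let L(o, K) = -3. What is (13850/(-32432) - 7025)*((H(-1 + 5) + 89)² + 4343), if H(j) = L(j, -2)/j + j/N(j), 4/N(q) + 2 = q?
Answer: -22763105453925/259456 ≈ -8.7734e+7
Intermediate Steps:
N(q) = 4/(-2 + q)
H(j) = -3/j + j*(-½ + j/4) (H(j) = -3/j + j/((4/(-2 + j))) = -3/j + j*(-½ + j/4))
(13850/(-32432) - 7025)*((H(-1 + 5) + 89)² + 4343) = (13850/(-32432) - 7025)*(((-12 + (-1 + 5)²*(-2 + (-1 + 5)))/(4*(-1 + 5)) + 89)² + 4343) = (13850*(-1/32432) - 7025)*(((¼)*(-12 + 4²*(-2 + 4))/4 + 89)² + 4343) = (-6925/16216 - 7025)*(((¼)*(¼)*(-12 + 16*2) + 89)² + 4343) = -113924325*(((¼)*(¼)*(-12 + 32) + 89)² + 4343)/16216 = -113924325*(((¼)*(¼)*20 + 89)² + 4343)/16216 = -113924325*((5/4 + 89)² + 4343)/16216 = -113924325*((361/4)² + 4343)/16216 = -113924325*(130321/16 + 4343)/16216 = -113924325/16216*199809/16 = -22763105453925/259456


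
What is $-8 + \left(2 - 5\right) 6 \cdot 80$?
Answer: $-1448$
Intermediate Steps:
$-8 + \left(2 - 5\right) 6 \cdot 80 = -8 + \left(-3\right) 6 \cdot 80 = -8 - 1440 = -1448$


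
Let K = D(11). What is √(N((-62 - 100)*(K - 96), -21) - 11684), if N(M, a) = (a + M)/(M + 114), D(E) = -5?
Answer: I*√88095910213/2746 ≈ 108.09*I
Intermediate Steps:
K = -5
N(M, a) = (M + a)/(114 + M)
√(N((-62 - 100)*(K - 96), -21) - 11684) = √(((-62 - 100)*(-5 - 96) - 21)/(114 + (-62 - 100)*(-5 - 96)) - 11684) = √((-162*(-101) - 21)/(114 - 162*(-101)) - 11684) = √((16362 - 21)/(114 + 16362) - 11684) = √(16341/16476 - 11684) = √((1/16476)*16341 - 11684) = √(5447/5492 - 11684) = √(-64163081/5492) = I*√88095910213/2746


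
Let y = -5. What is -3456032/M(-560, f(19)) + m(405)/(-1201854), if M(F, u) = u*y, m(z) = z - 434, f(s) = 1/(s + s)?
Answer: 157838543566609/6009270 ≈ 2.6266e+7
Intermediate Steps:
f(s) = 1/(2*s)
m(z) = -434 + z
M(F, u) = -5*u (M(F, u) = u*(-5) = -5*u)
-3456032/M(-560, f(19)) + m(405)/(-1201854) = -3456032/((-5/(2*19))) + (-434 + 405)/(-1201854) = -3456032/((-5/(2*19))) - 29*(-1/1201854) = -3456032/((-5*1/38)) + 29/1201854 = -3456032/(-5/38) + 29/1201854 = -3456032*(-38/5) + 29/1201854 = 131329216/5 + 29/1201854 = 157838543566609/6009270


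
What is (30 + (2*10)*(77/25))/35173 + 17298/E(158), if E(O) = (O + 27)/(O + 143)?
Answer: 36627041140/1301401 ≈ 28144.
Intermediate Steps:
E(O) = (27 + O)/(143 + O)
(30 + (2*10)*(77/25))/35173 + 17298/E(158) = (30 + (2*10)*(77/25))/35173 + 17298/(((27 + 158)/(143 + 158))) = (30 + 20*(77*(1/25)))*(1/35173) + 17298/((185/301)) = (30 + 20*(77/25))*(1/35173) + 17298/(((1/301)*185)) = (30 + 308/5)*(1/35173) + 17298/(185/301) = (458/5)*(1/35173) + 17298*(301/185) = 458/175865 + 5206698/185 = 36627041140/1301401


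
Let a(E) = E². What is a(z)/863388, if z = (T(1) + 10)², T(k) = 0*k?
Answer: 2500/215847 ≈ 0.011582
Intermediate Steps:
T(k) = 0
z = 100 (z = (0 + 10)² = 10² = 100)
a(z)/863388 = 100²/863388 = 10000*(1/863388) = 2500/215847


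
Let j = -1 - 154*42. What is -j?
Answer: 6469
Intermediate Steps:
j = -6469 (j = -1 - 6468 = -6469)
-j = -1*(-6469) = 6469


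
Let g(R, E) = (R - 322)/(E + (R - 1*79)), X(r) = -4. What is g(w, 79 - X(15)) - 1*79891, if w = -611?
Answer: -48492904/607 ≈ -79890.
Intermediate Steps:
g(R, E) = (-322 + R)/(-79 + E + R) (g(R, E) = (-322 + R)/(E + (R - 79)) = (-322 + R)/(E + (-79 + R)) = (-322 + R)/(-79 + E + R))
g(w, 79 - X(15)) - 1*79891 = (-322 - 611)/(-79 + (79 - 1*(-4)) - 611) - 1*79891 = -933/(-79 + (79 + 4) - 611) - 79891 = -933/(-79 + 83 - 611) - 79891 = -933/(-607) - 79891 = -1/607*(-933) - 79891 = 933/607 - 79891 = -48492904/607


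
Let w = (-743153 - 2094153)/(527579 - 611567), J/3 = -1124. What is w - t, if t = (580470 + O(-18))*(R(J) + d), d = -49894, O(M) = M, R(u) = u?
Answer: 1298385453025261/41994 ≈ 3.0918e+10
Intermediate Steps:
J = -3372 (J = 3*(-1124) = -3372)
w = 1418653/41994 (w = -2837306/(-83988) = -2837306*(-1/83988) = 1418653/41994 ≈ 33.782)
t = -30918356232 (t = (580470 - 18)*(-3372 - 49894) = 580452*(-53266) = -30918356232)
w - t = 1418653/41994 - 1*(-30918356232) = 1418653/41994 + 30918356232 = 1298385453025261/41994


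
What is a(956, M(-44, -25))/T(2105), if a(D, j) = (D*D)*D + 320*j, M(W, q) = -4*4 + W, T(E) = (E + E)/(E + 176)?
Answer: 996458974048/2105 ≈ 4.7338e+8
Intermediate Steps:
T(E) = 2*E/(176 + E) (T(E) = (2*E)/(176 + E) = 2*E/(176 + E))
M(W, q) = -16 + W
a(D, j) = D³ + 320*j (a(D, j) = D²*D + 320*j = D³ + 320*j)
a(956, M(-44, -25))/T(2105) = (956³ + 320*(-16 - 44))/((2*2105/(176 + 2105))) = (873722816 + 320*(-60))/((2*2105/2281)) = (873722816 - 19200)/((2*2105*(1/2281))) = 873703616/(4210/2281) = 873703616*(2281/4210) = 996458974048/2105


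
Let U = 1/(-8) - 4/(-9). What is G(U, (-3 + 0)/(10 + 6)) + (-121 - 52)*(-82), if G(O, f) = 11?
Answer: 14197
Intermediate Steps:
U = 23/72 (U = 1*(-⅛) - 4*(-⅑) = -⅛ + 4/9 = 23/72 ≈ 0.31944)
G(U, (-3 + 0)/(10 + 6)) + (-121 - 52)*(-82) = 11 + (-121 - 52)*(-82) = 11 - 173*(-82) = 11 + 14186 = 14197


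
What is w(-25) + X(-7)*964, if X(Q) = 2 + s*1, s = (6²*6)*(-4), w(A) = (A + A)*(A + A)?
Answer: -828468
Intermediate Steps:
w(A) = 4*A² (w(A) = (2*A)*(2*A) = 4*A²)
s = -864 (s = (36*6)*(-4) = 216*(-4) = -864)
X(Q) = -862 (X(Q) = 2 - 864*1 = 2 - 864 = -862)
w(-25) + X(-7)*964 = 4*(-25)² - 862*964 = 4*625 - 830968 = 2500 - 830968 = -828468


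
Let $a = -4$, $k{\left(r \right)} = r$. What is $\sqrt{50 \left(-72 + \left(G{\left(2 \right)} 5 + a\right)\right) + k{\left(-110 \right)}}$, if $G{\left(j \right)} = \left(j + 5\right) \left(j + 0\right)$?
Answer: $i \sqrt{410} \approx 20.248 i$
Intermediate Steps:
$G{\left(j \right)} = j \left(5 + j\right)$ ($G{\left(j \right)} = \left(5 + j\right) j = j \left(5 + j\right)$)
$\sqrt{50 \left(-72 + \left(G{\left(2 \right)} 5 + a\right)\right) + k{\left(-110 \right)}} = \sqrt{50 \left(-72 - \left(4 - 2 \left(5 + 2\right) 5\right)\right) - 110} = \sqrt{50 \left(-72 - \left(4 - 2 \cdot 7 \cdot 5\right)\right) - 110} = \sqrt{50 \left(-72 + \left(14 \cdot 5 - 4\right)\right) - 110} = \sqrt{50 \left(-72 + \left(70 - 4\right)\right) - 110} = \sqrt{50 \left(-72 + 66\right) - 110} = \sqrt{50 \left(-6\right) - 110} = \sqrt{-300 - 110} = \sqrt{-410} = i \sqrt{410}$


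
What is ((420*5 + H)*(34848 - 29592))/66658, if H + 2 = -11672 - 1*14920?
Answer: -64370232/33329 ≈ -1931.4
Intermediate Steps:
H = -26594 (H = -2 + (-11672 - 1*14920) = -2 + (-11672 - 14920) = -2 - 26592 = -26594)
((420*5 + H)*(34848 - 29592))/66658 = ((420*5 - 26594)*(34848 - 29592))/66658 = ((2100 - 26594)*5256)*(1/66658) = -24494*5256*(1/66658) = -128740464*1/66658 = -64370232/33329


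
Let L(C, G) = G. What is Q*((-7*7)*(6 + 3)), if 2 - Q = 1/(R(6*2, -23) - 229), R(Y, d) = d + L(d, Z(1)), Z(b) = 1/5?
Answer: -1112643/1259 ≈ -883.75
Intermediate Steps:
Z(b) = ⅕
R(Y, d) = ⅕ + d (R(Y, d) = d + ⅕ = ⅕ + d)
Q = 2523/1259 (Q = 2 - 1/((⅕ - 23) - 229) = 2 - 1/(-114/5 - 229) = 2 - 1/(-1259/5) = 2 - 1*(-5/1259) = 2 + 5/1259 = 2523/1259 ≈ 2.0040)
Q*((-7*7)*(6 + 3)) = 2523*((-7*7)*(6 + 3))/1259 = 2523*(-49*9)/1259 = (2523/1259)*(-441) = -1112643/1259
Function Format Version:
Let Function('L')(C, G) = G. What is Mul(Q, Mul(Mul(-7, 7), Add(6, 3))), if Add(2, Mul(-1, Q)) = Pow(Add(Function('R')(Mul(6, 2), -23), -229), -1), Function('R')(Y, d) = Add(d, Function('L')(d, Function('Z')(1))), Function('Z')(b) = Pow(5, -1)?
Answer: Rational(-1112643, 1259) ≈ -883.75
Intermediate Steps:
Function('Z')(b) = Rational(1, 5)
Function('R')(Y, d) = Add(Rational(1, 5), d) (Function('R')(Y, d) = Add(d, Rational(1, 5)) = Add(Rational(1, 5), d))
Q = Rational(2523, 1259) (Q = Add(2, Mul(-1, Pow(Add(Add(Rational(1, 5), -23), -229), -1))) = Add(2, Mul(-1, Pow(Add(Rational(-114, 5), -229), -1))) = Add(2, Mul(-1, Pow(Rational(-1259, 5), -1))) = Add(2, Mul(-1, Rational(-5, 1259))) = Add(2, Rational(5, 1259)) = Rational(2523, 1259) ≈ 2.0040)
Mul(Q, Mul(Mul(-7, 7), Add(6, 3))) = Mul(Rational(2523, 1259), Mul(Mul(-7, 7), Add(6, 3))) = Mul(Rational(2523, 1259), Mul(-49, 9)) = Mul(Rational(2523, 1259), -441) = Rational(-1112643, 1259)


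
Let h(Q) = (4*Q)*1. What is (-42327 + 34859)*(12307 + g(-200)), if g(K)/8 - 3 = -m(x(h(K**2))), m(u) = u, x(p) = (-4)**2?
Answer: -91132004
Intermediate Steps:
h(Q) = 4*Q
x(p) = 16
g(K) = -104 (g(K) = 24 + 8*(-1*16) = 24 + 8*(-16) = 24 - 128 = -104)
(-42327 + 34859)*(12307 + g(-200)) = (-42327 + 34859)*(12307 - 104) = -7468*12203 = -91132004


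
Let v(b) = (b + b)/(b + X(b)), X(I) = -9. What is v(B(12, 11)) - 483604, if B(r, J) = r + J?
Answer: -3385205/7 ≈ -4.8360e+5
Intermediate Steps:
B(r, J) = J + r
v(b) = 2*b/(-9 + b) (v(b) = (b + b)/(b - 9) = (2*b)/(-9 + b) = 2*b/(-9 + b))
v(B(12, 11)) - 483604 = 2*(11 + 12)/(-9 + (11 + 12)) - 483604 = 2*23/(-9 + 23) - 483604 = 2*23/14 - 483604 = 2*23*(1/14) - 483604 = 23/7 - 483604 = -3385205/7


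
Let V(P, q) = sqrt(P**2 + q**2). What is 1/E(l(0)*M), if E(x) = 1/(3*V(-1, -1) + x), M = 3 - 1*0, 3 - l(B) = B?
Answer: 9 + 3*sqrt(2) ≈ 13.243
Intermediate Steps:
l(B) = 3 - B
M = 3 (M = 3 + 0 = 3)
E(x) = 1/(x + 3*sqrt(2)) (E(x) = 1/(3*sqrt((-1)**2 + (-1)**2) + x) = 1/(3*sqrt(1 + 1) + x) = 1/(3*sqrt(2) + x) = 1/(x + 3*sqrt(2)))
1/E(l(0)*M) = 1/(1/((3 - 1*0)*3 + 3*sqrt(2))) = 1/(1/((3 + 0)*3 + 3*sqrt(2))) = 1/(1/(3*3 + 3*sqrt(2))) = 1/(1/(9 + 3*sqrt(2))) = 9 + 3*sqrt(2)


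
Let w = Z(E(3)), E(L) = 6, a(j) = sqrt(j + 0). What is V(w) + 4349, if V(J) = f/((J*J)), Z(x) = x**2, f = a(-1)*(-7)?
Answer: 4349 - 7*I/1296 ≈ 4349.0 - 0.0054012*I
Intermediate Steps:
a(j) = sqrt(j)
f = -7*I (f = sqrt(-1)*(-7) = I*(-7) = -7*I ≈ -7.0*I)
w = 36 (w = 6**2 = 36)
V(J) = -7*I/J**2 (V(J) = (-7*I)/((J*J)) = (-7*I)/(J**2) = (-7*I)/J**2 = -7*I/J**2)
V(w) + 4349 = -7*I/36**2 + 4349 = -7*I*1/1296 + 4349 = -7*I/1296 + 4349 = 4349 - 7*I/1296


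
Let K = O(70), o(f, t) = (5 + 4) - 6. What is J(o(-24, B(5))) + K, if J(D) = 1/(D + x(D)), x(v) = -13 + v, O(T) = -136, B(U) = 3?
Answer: -953/7 ≈ -136.14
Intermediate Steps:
o(f, t) = 3 (o(f, t) = 9 - 6 = 3)
K = -136
J(D) = 1/(-13 + 2*D) (J(D) = 1/(D + (-13 + D)) = 1/(-13 + 2*D))
J(o(-24, B(5))) + K = 1/(-13 + 2*3) - 136 = 1/(-13 + 6) - 136 = 1/(-7) - 136 = -1/7 - 136 = -953/7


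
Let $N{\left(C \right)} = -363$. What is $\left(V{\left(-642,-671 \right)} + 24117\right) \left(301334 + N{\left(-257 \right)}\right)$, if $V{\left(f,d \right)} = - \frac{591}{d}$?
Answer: $\frac{442785744378}{61} \approx 7.2588 \cdot 10^{9}$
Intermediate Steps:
$\left(V{\left(-642,-671 \right)} + 24117\right) \left(301334 + N{\left(-257 \right)}\right) = \left(- \frac{591}{-671} + 24117\right) \left(301334 - 363\right) = \left(\left(-591\right) \left(- \frac{1}{671}\right) + 24117\right) 300971 = \left(\frac{591}{671} + 24117\right) 300971 = \frac{16183098}{671} \cdot 300971 = \frac{442785744378}{61}$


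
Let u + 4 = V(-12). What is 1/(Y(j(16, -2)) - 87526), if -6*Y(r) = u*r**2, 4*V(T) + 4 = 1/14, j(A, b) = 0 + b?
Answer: -28/2450635 ≈ -1.1426e-5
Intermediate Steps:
j(A, b) = b
V(T) = -55/56 (V(T) = -1 + (1/4)/14 = -1 + (1/4)*(1/14) = -1 + 1/56 = -55/56)
u = -279/56 (u = -4 - 55/56 = -279/56 ≈ -4.9821)
Y(r) = 93*r**2/112 (Y(r) = -(-93)*r**2/112 = 93*r**2/112)
1/(Y(j(16, -2)) - 87526) = 1/((93/112)*(-2)**2 - 87526) = 1/((93/112)*4 - 87526) = 1/(93/28 - 87526) = 1/(-2450635/28) = -28/2450635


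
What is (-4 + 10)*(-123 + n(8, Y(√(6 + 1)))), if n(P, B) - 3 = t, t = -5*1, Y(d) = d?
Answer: -750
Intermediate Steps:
t = -5
n(P, B) = -2 (n(P, B) = 3 - 5 = -2)
(-4 + 10)*(-123 + n(8, Y(√(6 + 1)))) = (-4 + 10)*(-123 - 2) = 6*(-125) = -750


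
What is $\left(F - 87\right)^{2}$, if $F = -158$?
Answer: $60025$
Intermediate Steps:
$\left(F - 87\right)^{2} = \left(-158 - 87\right)^{2} = \left(-245\right)^{2} = 60025$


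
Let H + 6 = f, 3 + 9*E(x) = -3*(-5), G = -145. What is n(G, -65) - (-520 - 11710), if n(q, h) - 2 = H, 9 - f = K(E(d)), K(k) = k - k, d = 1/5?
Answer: 12235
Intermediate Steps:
d = 1/5 ≈ 0.20000
E(x) = 4/3 (E(x) = -1/3 + (-3*(-5))/9 = -1/3 + (1/9)*15 = -1/3 + 5/3 = 4/3)
K(k) = 0
f = 9 (f = 9 - 1*0 = 9 + 0 = 9)
H = 3 (H = -6 + 9 = 3)
n(q, h) = 5 (n(q, h) = 2 + 3 = 5)
n(G, -65) - (-520 - 11710) = 5 - (-520 - 11710) = 5 - 1*(-12230) = 5 + 12230 = 12235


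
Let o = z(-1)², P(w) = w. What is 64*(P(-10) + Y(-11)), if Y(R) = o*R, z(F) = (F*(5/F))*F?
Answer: -18240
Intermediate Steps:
z(F) = 5*F
o = 25 (o = (5*(-1))² = (-5)² = 25)
Y(R) = 25*R
64*(P(-10) + Y(-11)) = 64*(-10 + 25*(-11)) = 64*(-10 - 275) = 64*(-285) = -18240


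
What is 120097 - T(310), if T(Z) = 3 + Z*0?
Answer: 120094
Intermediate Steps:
T(Z) = 3 (T(Z) = 3 + 0 = 3)
120097 - T(310) = 120097 - 1*3 = 120097 - 3 = 120094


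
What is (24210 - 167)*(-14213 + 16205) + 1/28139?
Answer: 1347679586185/28139 ≈ 4.7894e+7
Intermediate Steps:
(24210 - 167)*(-14213 + 16205) + 1/28139 = 24043*1992 + 1/28139 = 47893656 + 1/28139 = 1347679586185/28139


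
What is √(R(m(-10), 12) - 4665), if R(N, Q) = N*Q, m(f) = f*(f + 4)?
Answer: I*√3945 ≈ 62.809*I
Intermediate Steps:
m(f) = f*(4 + f)
√(R(m(-10), 12) - 4665) = √(-10*(4 - 10)*12 - 4665) = √(-10*(-6)*12 - 4665) = √(60*12 - 4665) = √(720 - 4665) = √(-3945) = I*√3945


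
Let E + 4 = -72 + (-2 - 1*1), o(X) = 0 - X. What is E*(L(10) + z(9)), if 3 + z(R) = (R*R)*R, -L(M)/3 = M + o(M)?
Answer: -57354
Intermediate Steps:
o(X) = -X
L(M) = 0 (L(M) = -3*(M - M) = -3*0 = 0)
z(R) = -3 + R³ (z(R) = -3 + (R*R)*R = -3 + R²*R = -3 + R³)
E = -79 (E = -4 + (-72 + (-2 - 1*1)) = -4 + (-72 + (-2 - 1)) = -4 + (-72 - 3) = -4 - 75 = -79)
E*(L(10) + z(9)) = -79*(0 + (-3 + 9³)) = -79*(0 + (-3 + 729)) = -79*(0 + 726) = -79*726 = -57354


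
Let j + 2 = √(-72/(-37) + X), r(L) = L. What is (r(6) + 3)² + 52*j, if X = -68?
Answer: -23 + 104*I*√22607/37 ≈ -23.0 + 422.62*I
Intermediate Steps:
j = -2 + 2*I*√22607/37 (j = -2 + √(-72/(-37) - 68) = -2 + √(-72*(-1/37) - 68) = -2 + √(72/37 - 68) = -2 + √(-2444/37) = -2 + 2*I*√22607/37 ≈ -2.0 + 8.1274*I)
(r(6) + 3)² + 52*j = (6 + 3)² + 52*(-2 + 2*I*√22607/37) = 9² + (-104 + 104*I*√22607/37) = 81 + (-104 + 104*I*√22607/37) = -23 + 104*I*√22607/37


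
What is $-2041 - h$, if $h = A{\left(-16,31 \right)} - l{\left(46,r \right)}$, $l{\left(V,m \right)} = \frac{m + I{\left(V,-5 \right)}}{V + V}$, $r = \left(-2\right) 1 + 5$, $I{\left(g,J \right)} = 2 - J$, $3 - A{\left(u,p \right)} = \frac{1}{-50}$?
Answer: $- \frac{1175249}{575} \approx -2043.9$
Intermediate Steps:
$A{\left(u,p \right)} = \frac{151}{50}$ ($A{\left(u,p \right)} = 3 - \frac{1}{-50} = 3 - - \frac{1}{50} = 3 + \frac{1}{50} = \frac{151}{50}$)
$r = 3$ ($r = -2 + 5 = 3$)
$l{\left(V,m \right)} = \frac{7 + m}{2 V}$ ($l{\left(V,m \right)} = \frac{m + \left(2 - -5\right)}{V + V} = \frac{m + \left(2 + 5\right)}{2 V} = \left(m + 7\right) \frac{1}{2 V} = \left(7 + m\right) \frac{1}{2 V} = \frac{7 + m}{2 V}$)
$h = \frac{1674}{575}$ ($h = \frac{151}{50} - \frac{7 + 3}{2 \cdot 46} = \frac{151}{50} - \frac{1}{2} \cdot \frac{1}{46} \cdot 10 = \frac{151}{50} - \frac{5}{46} = \frac{1674}{575} \approx 2.9113$)
$-2041 - h = -2041 - \frac{1674}{575} = - \frac{1175249}{575}$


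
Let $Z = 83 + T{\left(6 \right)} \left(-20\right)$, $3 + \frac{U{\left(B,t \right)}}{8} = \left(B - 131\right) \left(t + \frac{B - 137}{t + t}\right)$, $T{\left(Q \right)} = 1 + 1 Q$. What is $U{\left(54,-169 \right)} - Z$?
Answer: $\frac{17573589}{169} \approx 1.0399 \cdot 10^{5}$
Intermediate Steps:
$T{\left(Q \right)} = 1 + Q$
$U{\left(B,t \right)} = -24 + 8 \left(-131 + B\right) \left(t + \frac{-137 + B}{2 t}\right)$ ($U{\left(B,t \right)} = -24 + 8 \left(B - 131\right) \left(t + \frac{B - 137}{t + t}\right) = -24 + 8 \left(-131 + B\right) \left(t + \frac{-137 + B}{2 t}\right)$)
$Z = -57$ ($Z = 83 + \left(1 + 6\right) \left(-20\right) = 83 + 7 \left(-20\right) = 83 - 140 = -57$)
$U{\left(54,-169 \right)} - Z = \frac{4 \left(17947 + 54^{2} - 14472 - - 338 \left(3 + 131 \left(-169\right) - 54 \left(-169\right)\right)\right)}{-169} - -57 = 4 \left(- \frac{1}{169}\right) \left(17947 + 2916 - 14472 - - 338 \left(3 - 22139 + 9126\right)\right) + 57 = 4 \left(- \frac{1}{169}\right) \left(17947 + 2916 - 14472 - \left(-338\right) \left(-13010\right)\right) + 57 = 4 \left(- \frac{1}{169}\right) \left(17947 + 2916 - 14472 - 4397380\right) + 57 = 4 \left(- \frac{1}{169}\right) \left(-4390989\right) + 57 = \frac{17563956}{169} + 57 = \frac{17573589}{169}$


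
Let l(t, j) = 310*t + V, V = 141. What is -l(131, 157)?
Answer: -40751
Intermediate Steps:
l(t, j) = 141 + 310*t (l(t, j) = 310*t + 141 = 141 + 310*t)
-l(131, 157) = -(141 + 310*131) = -(141 + 40610) = -1*40751 = -40751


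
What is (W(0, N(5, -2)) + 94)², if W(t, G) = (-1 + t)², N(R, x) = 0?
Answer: 9025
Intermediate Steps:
(W(0, N(5, -2)) + 94)² = ((-1 + 0)² + 94)² = ((-1)² + 94)² = (1 + 94)² = 95² = 9025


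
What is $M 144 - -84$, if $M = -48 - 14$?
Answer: $-8844$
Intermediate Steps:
$M = -62$
$M 144 - -84 = \left(-62\right) 144 - -84 = -8928 + 84 = -8844$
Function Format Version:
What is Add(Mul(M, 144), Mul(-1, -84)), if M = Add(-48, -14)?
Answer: -8844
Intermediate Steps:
M = -62
Add(Mul(M, 144), Mul(-1, -84)) = Add(Mul(-62, 144), Mul(-1, -84)) = Add(-8928, 84) = -8844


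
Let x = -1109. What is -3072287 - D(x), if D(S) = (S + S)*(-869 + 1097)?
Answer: -2566583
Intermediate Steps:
D(S) = 456*S (D(S) = (2*S)*228 = 456*S)
-3072287 - D(x) = -3072287 - 456*(-1109) = -3072287 - 1*(-505704) = -3072287 + 505704 = -2566583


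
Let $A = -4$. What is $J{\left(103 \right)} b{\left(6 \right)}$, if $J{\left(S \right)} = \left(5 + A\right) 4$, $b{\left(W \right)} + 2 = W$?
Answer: $16$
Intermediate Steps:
$b{\left(W \right)} = -2 + W$
$J{\left(S \right)} = 4$ ($J{\left(S \right)} = \left(5 - 4\right) 4 = 1 \cdot 4 = 4$)
$J{\left(103 \right)} b{\left(6 \right)} = 4 \left(-2 + 6\right) = 4 \cdot 4 = 16$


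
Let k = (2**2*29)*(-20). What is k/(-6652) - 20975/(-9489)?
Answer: 40385045/15780207 ≈ 2.5592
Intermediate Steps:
k = -2320 (k = (4*29)*(-20) = 116*(-20) = -2320)
k/(-6652) - 20975/(-9489) = -2320/(-6652) - 20975/(-9489) = -2320*(-1/6652) - 20975*(-1/9489) = 580/1663 + 20975/9489 = 40385045/15780207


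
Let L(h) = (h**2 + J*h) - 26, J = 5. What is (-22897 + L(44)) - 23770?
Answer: -44537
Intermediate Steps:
L(h) = -26 + h**2 + 5*h (L(h) = (h**2 + 5*h) - 26 = -26 + h**2 + 5*h)
(-22897 + L(44)) - 23770 = (-22897 + (-26 + 44**2 + 5*44)) - 23770 = (-22897 + (-26 + 1936 + 220)) - 23770 = (-22897 + 2130) - 23770 = -20767 - 23770 = -44537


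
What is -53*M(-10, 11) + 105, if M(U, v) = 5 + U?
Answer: 370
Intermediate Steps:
-53*M(-10, 11) + 105 = -53*(5 - 10) + 105 = -53*(-5) + 105 = 265 + 105 = 370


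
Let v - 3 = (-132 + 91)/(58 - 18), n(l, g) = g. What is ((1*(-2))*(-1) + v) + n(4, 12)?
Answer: 639/40 ≈ 15.975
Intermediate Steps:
v = 79/40 (v = 3 + (-132 + 91)/(58 - 18) = 3 - 41/40 = 79/40 ≈ 1.9750)
((1*(-2))*(-1) + v) + n(4, 12) = ((1*(-2))*(-1) + 79/40) + 12 = (-2*(-1) + 79/40) + 12 = (2 + 79/40) + 12 = 159/40 + 12 = 639/40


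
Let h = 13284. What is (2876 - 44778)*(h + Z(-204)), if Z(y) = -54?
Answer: -554363460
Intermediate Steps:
(2876 - 44778)*(h + Z(-204)) = (2876 - 44778)*(13284 - 54) = -41902*13230 = -554363460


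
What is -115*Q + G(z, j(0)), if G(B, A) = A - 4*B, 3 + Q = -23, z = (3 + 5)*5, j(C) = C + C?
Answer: 2830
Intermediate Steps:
j(C) = 2*C
z = 40 (z = 8*5 = 40)
Q = -26 (Q = -3 - 23 = -26)
-115*Q + G(z, j(0)) = -115*(-26) + (2*0 - 4*40) = 2990 + (0 - 160) = 2990 - 160 = 2830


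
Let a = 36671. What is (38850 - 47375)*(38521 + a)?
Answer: -641011800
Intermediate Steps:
(38850 - 47375)*(38521 + a) = (38850 - 47375)*(38521 + 36671) = -8525*75192 = -641011800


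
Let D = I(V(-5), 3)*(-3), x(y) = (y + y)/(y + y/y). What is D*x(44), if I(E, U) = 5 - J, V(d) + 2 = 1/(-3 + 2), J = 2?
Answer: -88/5 ≈ -17.600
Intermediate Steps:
V(d) = -3 (V(d) = -2 + 1/(-3 + 2) = -2 + 1/(-1) = -2 - 1 = -3)
x(y) = 2*y/(1 + y) (x(y) = (2*y)/(y + 1) = (2*y)/(1 + y) = 2*y/(1 + y))
I(E, U) = 3 (I(E, U) = 5 - 1*2 = 5 - 2 = 3)
D = -9 (D = 3*(-3) = -9)
D*x(44) = -18*44/(1 + 44) = -18*44/45 = -9*88/45 = -88/5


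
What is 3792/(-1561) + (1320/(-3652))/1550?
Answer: -48788763/20082265 ≈ -2.4294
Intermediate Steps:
3792/(-1561) + (1320/(-3652))/1550 = 3792*(-1/1561) + (1320*(-1/3652))*(1/1550) = -3792/1561 - 30/83*1/1550 = -3792/1561 - 3/12865 = -48788763/20082265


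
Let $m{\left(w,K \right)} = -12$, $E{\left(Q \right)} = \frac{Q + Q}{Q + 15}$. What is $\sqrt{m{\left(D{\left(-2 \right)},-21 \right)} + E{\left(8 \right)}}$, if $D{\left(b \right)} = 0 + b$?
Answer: $\frac{2 i \sqrt{1495}}{23} \approx 3.3622 i$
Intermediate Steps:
$D{\left(b \right)} = b$
$E{\left(Q \right)} = \frac{2 Q}{15 + Q}$
$\sqrt{m{\left(D{\left(-2 \right)},-21 \right)} + E{\left(8 \right)}} = \sqrt{-12 + 2 \cdot 8 \frac{1}{15 + 8}} = \sqrt{-12 + 2 \cdot 8 \cdot \frac{1}{23}} = \sqrt{-12 + \frac{16}{23}} = \sqrt{- \frac{260}{23}} = \frac{2 i \sqrt{1495}}{23}$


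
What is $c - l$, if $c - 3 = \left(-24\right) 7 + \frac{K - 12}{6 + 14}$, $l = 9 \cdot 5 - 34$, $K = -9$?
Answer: $- \frac{3541}{20} \approx -177.05$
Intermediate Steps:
$l = 11$ ($l = 45 - 34 = 11$)
$c = - \frac{3321}{20}$ ($c = 3 - \left(168 - \frac{-9 - 12}{6 + 14}\right) = 3 - \left(168 + \frac{21}{20}\right) = 3 - \frac{3381}{20} = - \frac{3321}{20} \approx -166.05$)
$c - l = - \frac{3321}{20} - 11 = - \frac{3541}{20}$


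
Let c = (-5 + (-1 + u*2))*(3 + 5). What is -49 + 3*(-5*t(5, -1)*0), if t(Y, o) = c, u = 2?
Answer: -49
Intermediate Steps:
c = -16 (c = (-5 + (-1 + 2*2))*(3 + 5) = (-5 + (-1 + 4))*8 = (-5 + 3)*8 = -2*8 = -16)
t(Y, o) = -16
-49 + 3*(-5*t(5, -1)*0) = -49 + 3*(-5*(-16)*0) = -49 + 3*(80*0) = -49 + 3*0 = -49 + 0 = -49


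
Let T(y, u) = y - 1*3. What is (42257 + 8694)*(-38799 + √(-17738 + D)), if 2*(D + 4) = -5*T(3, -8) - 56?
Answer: -1976847849 + 50951*I*√17770 ≈ -1.9768e+9 + 6.792e+6*I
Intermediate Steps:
T(y, u) = -3 + y (T(y, u) = y - 3 = -3 + y)
D = -32 (D = -4 + (-5*(-3 + 3) - 56)/2 = -4 + (-5*0 - 56)/2 = -4 + (0 - 56)/2 = -4 + (½)*(-56) = -4 - 28 = -32)
(42257 + 8694)*(-38799 + √(-17738 + D)) = (42257 + 8694)*(-38799 + √(-17738 - 32)) = 50951*(-38799 + √(-17770)) = 50951*(-38799 + I*√17770) = -1976847849 + 50951*I*√17770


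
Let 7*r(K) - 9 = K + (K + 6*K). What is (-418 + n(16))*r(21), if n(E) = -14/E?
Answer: -593127/56 ≈ -10592.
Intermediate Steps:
r(K) = 9/7 + 8*K/7 (r(K) = 9/7 + (K + (K + 6*K))/7 = 9/7 + (K + 7*K)/7 = 9/7 + (8*K)/7 = 9/7 + 8*K/7)
(-418 + n(16))*r(21) = (-418 - 14/16)*(9/7 + (8/7)*21) = (-418 - 14*1/16)*(9/7 + 24) = (-418 - 7/8)*(177/7) = -3351/8*177/7 = -593127/56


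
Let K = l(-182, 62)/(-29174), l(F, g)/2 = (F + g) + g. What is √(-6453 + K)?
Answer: I*√1632666071/503 ≈ 80.331*I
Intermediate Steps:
l(F, g) = 2*F + 4*g (l(F, g) = 2*((F + g) + g) = 2*(F + 2*g) = 2*F + 4*g)
K = 2/503 (K = (2*(-182) + 4*62)/(-29174) = (-364 + 248)*(-1/29174) = -116*(-1/29174) = 2/503 ≈ 0.0039761)
√(-6453 + K) = √(-6453 + 2/503) = √(-3245857/503) = I*√1632666071/503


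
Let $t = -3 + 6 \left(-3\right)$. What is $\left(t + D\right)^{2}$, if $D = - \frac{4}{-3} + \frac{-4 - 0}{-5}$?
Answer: $\frac{80089}{225} \approx 355.95$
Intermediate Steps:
$t = -21$ ($t = -3 - 18 = -21$)
$D = \frac{32}{15}$ ($D = \left(-4\right) \left(- \frac{1}{3}\right) + \left(-4 + 0\right) \left(- \frac{1}{5}\right) = \frac{4}{3} - - \frac{4}{5} = \frac{4}{3} + \frac{4}{5} = \frac{32}{15} \approx 2.1333$)
$\left(t + D\right)^{2} = \left(-21 + \frac{32}{15}\right)^{2} = \left(- \frac{283}{15}\right)^{2} = \frac{80089}{225}$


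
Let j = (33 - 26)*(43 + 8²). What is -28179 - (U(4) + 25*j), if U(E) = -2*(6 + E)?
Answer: -46884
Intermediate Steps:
U(E) = -12 - 2*E
j = 749 (j = 7*(43 + 64) = 7*107 = 749)
-28179 - (U(4) + 25*j) = -28179 - ((-12 - 2*4) + 25*749) = -28179 - ((-12 - 8) + 18725) = -28179 - (-20 + 18725) = -28179 - 1*18705 = -28179 - 18705 = -46884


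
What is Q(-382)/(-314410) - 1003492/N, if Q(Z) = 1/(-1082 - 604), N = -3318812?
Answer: 18998084141669/62831661072540 ≈ 0.30236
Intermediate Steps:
Q(Z) = -1/1686 (Q(Z) = 1/(-1686) = -1/1686)
Q(-382)/(-314410) - 1003492/N = -1/1686/(-314410) - 1003492/(-3318812) = -1/1686*(-1/314410) - 1003492*(-1/3318812) = 1/530095260 + 35839/118529 = 18998084141669/62831661072540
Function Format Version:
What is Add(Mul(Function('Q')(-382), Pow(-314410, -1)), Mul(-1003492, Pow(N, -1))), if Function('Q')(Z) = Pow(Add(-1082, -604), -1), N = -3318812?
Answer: Rational(18998084141669, 62831661072540) ≈ 0.30236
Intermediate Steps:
Function('Q')(Z) = Rational(-1, 1686) (Function('Q')(Z) = Pow(-1686, -1) = Rational(-1, 1686))
Add(Mul(Function('Q')(-382), Pow(-314410, -1)), Mul(-1003492, Pow(N, -1))) = Add(Mul(Rational(-1, 1686), Pow(-314410, -1)), Mul(-1003492, Pow(-3318812, -1))) = Add(Mul(Rational(-1, 1686), Rational(-1, 314410)), Mul(-1003492, Rational(-1, 3318812))) = Add(Rational(1, 530095260), Rational(35839, 118529)) = Rational(18998084141669, 62831661072540)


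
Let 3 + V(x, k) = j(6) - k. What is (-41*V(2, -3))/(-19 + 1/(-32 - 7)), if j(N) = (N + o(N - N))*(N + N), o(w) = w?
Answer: 57564/371 ≈ 155.16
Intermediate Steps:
j(N) = 2*N² (j(N) = (N + (N - N))*(N + N) = (N + 0)*(2*N) = N*(2*N) = 2*N²)
V(x, k) = 69 - k (V(x, k) = -3 + (2*6² - k) = -3 + (2*36 - k) = -3 + (72 - k) = 69 - k)
(-41*V(2, -3))/(-19 + 1/(-32 - 7)) = (-41*(69 - 1*(-3)))/(-19 + 1/(-32 - 7)) = (-41*(69 + 3))/(-19 + 1/(-39)) = (-41*72)/(-19 - 1/39) = -2952/(-742/39) = -2952*(-39/742) = 57564/371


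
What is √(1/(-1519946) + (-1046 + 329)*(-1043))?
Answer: 5*√69106639225687810/1519946 ≈ 864.77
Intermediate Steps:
√(1/(-1519946) + (-1046 + 329)*(-1043)) = √(-1/1519946 - 717*(-1043)) = √(-1/1519946 + 747831) = √(1136662737125/1519946) = 5*√69106639225687810/1519946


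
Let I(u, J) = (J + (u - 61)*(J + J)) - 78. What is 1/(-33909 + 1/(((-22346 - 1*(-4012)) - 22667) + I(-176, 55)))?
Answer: -67094/2275090447 ≈ -2.9491e-5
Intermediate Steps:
I(u, J) = -78 + J + 2*J*(-61 + u) (I(u, J) = (J + (-61 + u)*(2*J)) - 78 = (J + 2*J*(-61 + u)) - 78 = -78 + J + 2*J*(-61 + u))
1/(-33909 + 1/(((-22346 - 1*(-4012)) - 22667) + I(-176, 55))) = 1/(-33909 + 1/(((-22346 - 1*(-4012)) - 22667) + (-78 - 121*55 + 2*55*(-176)))) = 1/(-33909 + 1/(((-22346 + 4012) - 22667) + (-78 - 6655 - 19360))) = 1/(-33909 + 1/((-18334 - 22667) - 26093)) = 1/(-33909 + 1/(-41001 - 26093)) = 1/(-33909 + 1/(-67094)) = 1/(-33909 - 1/67094) = 1/(-2275090447/67094) = -67094/2275090447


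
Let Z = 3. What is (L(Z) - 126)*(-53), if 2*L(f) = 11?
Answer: 12773/2 ≈ 6386.5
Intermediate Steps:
L(f) = 11/2 (L(f) = (1/2)*11 = 11/2)
(L(Z) - 126)*(-53) = (11/2 - 126)*(-53) = -241/2*(-53) = 12773/2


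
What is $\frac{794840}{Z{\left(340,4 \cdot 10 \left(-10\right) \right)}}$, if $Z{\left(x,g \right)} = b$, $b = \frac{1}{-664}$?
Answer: $-527773760$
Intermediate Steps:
$b = - \frac{1}{664} \approx -0.001506$
$Z{\left(x,g \right)} = - \frac{1}{664}$
$\frac{794840}{Z{\left(340,4 \cdot 10 \left(-10\right) \right)}} = \frac{794840}{- \frac{1}{664}} = 794840 \left(-664\right) = -527773760$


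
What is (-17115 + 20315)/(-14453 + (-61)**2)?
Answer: -800/2683 ≈ -0.29817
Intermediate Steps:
(-17115 + 20315)/(-14453 + (-61)**2) = 3200/(-14453 + 3721) = 3200/(-10732) = 3200*(-1/10732) = -800/2683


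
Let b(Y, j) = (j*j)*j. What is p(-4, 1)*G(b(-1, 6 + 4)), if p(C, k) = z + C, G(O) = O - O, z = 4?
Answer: 0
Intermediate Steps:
b(Y, j) = j³ (b(Y, j) = j²*j = j³)
G(O) = 0
p(C, k) = 4 + C
p(-4, 1)*G(b(-1, 6 + 4)) = (4 - 4)*0 = 0*0 = 0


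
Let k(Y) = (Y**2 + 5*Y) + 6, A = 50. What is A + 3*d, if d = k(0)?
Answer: 68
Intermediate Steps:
k(Y) = 6 + Y**2 + 5*Y
d = 6 (d = 6 + 0**2 + 5*0 = 6 + 0 + 0 = 6)
A + 3*d = 50 + 3*6 = 50 + 18 = 68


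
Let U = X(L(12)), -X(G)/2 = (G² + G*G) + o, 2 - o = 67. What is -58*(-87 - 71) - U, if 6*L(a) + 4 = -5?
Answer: 9043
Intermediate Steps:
o = -65 (o = 2 - 1*67 = 2 - 67 = -65)
L(a) = -3/2 (L(a) = -⅔ + (⅙)*(-5) = -⅔ - ⅚ = -3/2)
X(G) = 130 - 4*G² (X(G) = -2*((G² + G*G) - 65) = -2*((G² + G²) - 65) = -2*(2*G² - 65) = -2*(-65 + 2*G²) = 130 - 4*G²)
U = 121 (U = 130 - 4*(-3/2)² = 130 - 4*9/4 = 130 - 9 = 121)
-58*(-87 - 71) - U = -58*(-87 - 71) - 1*121 = -58*(-158) - 121 = 9164 - 121 = 9043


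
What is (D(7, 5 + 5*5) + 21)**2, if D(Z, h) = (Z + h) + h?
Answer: 7744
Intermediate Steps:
D(Z, h) = Z + 2*h
(D(7, 5 + 5*5) + 21)**2 = ((7 + 2*(5 + 5*5)) + 21)**2 = ((7 + 2*(5 + 25)) + 21)**2 = ((7 + 2*30) + 21)**2 = ((7 + 60) + 21)**2 = (67 + 21)**2 = 88**2 = 7744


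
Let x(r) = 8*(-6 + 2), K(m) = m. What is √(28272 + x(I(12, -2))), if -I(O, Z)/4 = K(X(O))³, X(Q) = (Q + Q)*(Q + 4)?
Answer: 4*√1765 ≈ 168.05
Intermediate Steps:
X(Q) = 2*Q*(4 + Q) (X(Q) = (2*Q)*(4 + Q) = 2*Q*(4 + Q))
I(O, Z) = -32*O³*(4 + O)³ (I(O, Z) = -4*8*O³*(4 + O)³ = -32*O³*(4 + O)³)
x(r) = -32 (x(r) = 8*(-4) = -32)
√(28272 + x(I(12, -2))) = √(28272 - 32) = √28240 = 4*√1765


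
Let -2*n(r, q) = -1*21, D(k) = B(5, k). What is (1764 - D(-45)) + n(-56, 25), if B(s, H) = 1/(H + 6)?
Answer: 138413/78 ≈ 1774.5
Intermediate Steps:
B(s, H) = 1/(6 + H)
D(k) = 1/(6 + k)
n(r, q) = 21/2 (n(r, q) = -(-1)*21/2 = -1/2*(-21) = 21/2)
(1764 - D(-45)) + n(-56, 25) = (1764 - 1/(6 - 45)) + 21/2 = (1764 - 1/(-39)) + 21/2 = (1764 - 1*(-1/39)) + 21/2 = (1764 + 1/39) + 21/2 = 68797/39 + 21/2 = 138413/78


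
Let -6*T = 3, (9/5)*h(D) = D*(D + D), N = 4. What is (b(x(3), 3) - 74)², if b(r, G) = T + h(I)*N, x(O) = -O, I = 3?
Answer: 4761/4 ≈ 1190.3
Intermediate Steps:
h(D) = 10*D²/9 (h(D) = 5*(D*(D + D))/9 = 5*(D*(2*D))/9 = 5*(2*D²)/9 = 10*D²/9)
T = -½ (T = -⅙*3 = -½ ≈ -0.50000)
b(r, G) = 79/2 (b(r, G) = -½ + ((10/9)*3²)*4 = -½ + ((10/9)*9)*4 = -½ + 10*4 = -½ + 40 = 79/2)
(b(x(3), 3) - 74)² = (79/2 - 74)² = (-69/2)² = 4761/4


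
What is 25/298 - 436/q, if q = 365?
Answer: -120803/108770 ≈ -1.1106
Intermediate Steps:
25/298 - 436/q = 25/298 - 436/365 = -120803/108770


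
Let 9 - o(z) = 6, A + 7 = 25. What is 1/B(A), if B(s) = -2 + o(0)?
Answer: 1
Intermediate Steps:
A = 18 (A = -7 + 25 = 18)
o(z) = 3 (o(z) = 9 - 1*6 = 9 - 6 = 3)
B(s) = 1 (B(s) = -2 + 3 = 1)
1/B(A) = 1/1 = 1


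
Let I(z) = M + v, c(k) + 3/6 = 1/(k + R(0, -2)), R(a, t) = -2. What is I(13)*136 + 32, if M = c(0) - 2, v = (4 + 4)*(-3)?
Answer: -3640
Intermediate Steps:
c(k) = -½ + 1/(-2 + k) (c(k) = -½ + 1/(k - 2) = -½ + 1/(-2 + k))
v = -24 (v = 8*(-3) = -24)
M = -3 (M = (4 - 1*0)/(2*(-2 + 0)) - 2 = (½)*(4 + 0)/(-2) - 2 = (½)*(-½)*4 - 2 = -1 - 2 = -3)
I(z) = -27 (I(z) = -3 - 24 = -27)
I(13)*136 + 32 = -27*136 + 32 = -3672 + 32 = -3640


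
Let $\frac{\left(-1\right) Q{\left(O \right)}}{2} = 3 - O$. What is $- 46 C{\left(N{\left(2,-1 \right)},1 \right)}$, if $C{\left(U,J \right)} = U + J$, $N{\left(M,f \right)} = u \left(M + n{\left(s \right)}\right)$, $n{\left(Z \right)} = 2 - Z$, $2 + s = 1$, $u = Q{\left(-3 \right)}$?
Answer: $2714$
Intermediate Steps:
$Q{\left(O \right)} = -6 + 2 O$ ($Q{\left(O \right)} = - 2 \left(3 - O\right) = -6 + 2 O$)
$u = -12$ ($u = -6 + 2 \left(-3\right) = -6 - 6 = -12$)
$s = -1$ ($s = -2 + 1 = -1$)
$N{\left(M,f \right)} = -36 - 12 M$ ($N{\left(M,f \right)} = - 12 \left(M + \left(2 - -1\right)\right) = - 12 \left(M + \left(2 + 1\right)\right) = - 12 \left(M + 3\right) = - 12 \left(3 + M\right) = -36 - 12 M$)
$C{\left(U,J \right)} = J + U$
$- 46 C{\left(N{\left(2,-1 \right)},1 \right)} = - 46 \left(1 - 60\right) = \left(-46\right) \left(-59\right) = 2714$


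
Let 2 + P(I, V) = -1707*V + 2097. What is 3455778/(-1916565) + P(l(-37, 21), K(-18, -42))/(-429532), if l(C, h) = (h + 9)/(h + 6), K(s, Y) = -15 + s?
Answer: -266057410431/137204332930 ≈ -1.9391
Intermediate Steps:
l(C, h) = (9 + h)/(6 + h)
P(I, V) = 2095 - 1707*V (P(I, V) = -2 + (-1707*V + 2097) = -2 + (2097 - 1707*V) = 2095 - 1707*V)
3455778/(-1916565) + P(l(-37, 21), K(-18, -42))/(-429532) = 3455778/(-1916565) + (2095 - 1707*(-15 - 18))/(-429532) = 3455778*(-1/1916565) + (2095 - 1707*(-33))*(-1/429532) = -1151926/638855 + (2095 + 56331)*(-1/429532) = -1151926/638855 + 58426*(-1/429532) = -1151926/638855 - 29213/214766 = -266057410431/137204332930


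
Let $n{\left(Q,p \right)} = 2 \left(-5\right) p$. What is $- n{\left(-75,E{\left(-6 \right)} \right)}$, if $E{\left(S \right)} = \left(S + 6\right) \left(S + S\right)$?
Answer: $0$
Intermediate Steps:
$E{\left(S \right)} = 2 S \left(6 + S\right)$ ($E{\left(S \right)} = \left(6 + S\right) 2 S = 2 S \left(6 + S\right)$)
$n{\left(Q,p \right)} = - 10 p$
$- n{\left(-75,E{\left(-6 \right)} \right)} = - \left(-10\right) 2 \left(-6\right) \left(6 - 6\right) = - \left(-10\right) 2 \left(-6\right) 0 = - \left(-10\right) 0 = \left(-1\right) 0 = 0$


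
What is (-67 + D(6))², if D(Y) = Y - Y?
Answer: 4489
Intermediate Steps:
D(Y) = 0
(-67 + D(6))² = (-67 + 0)² = (-67)² = 4489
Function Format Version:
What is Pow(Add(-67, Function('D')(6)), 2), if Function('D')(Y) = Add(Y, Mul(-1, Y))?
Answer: 4489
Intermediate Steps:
Function('D')(Y) = 0
Pow(Add(-67, Function('D')(6)), 2) = Pow(Add(-67, 0), 2) = Pow(-67, 2) = 4489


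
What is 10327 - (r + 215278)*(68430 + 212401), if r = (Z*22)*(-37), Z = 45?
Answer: -50169886161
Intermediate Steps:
r = -36630 (r = (45*22)*(-37) = 990*(-37) = -36630)
10327 - (r + 215278)*(68430 + 212401) = 10327 - (-36630 + 215278)*(68430 + 212401) = 10327 - 178648*280831 = 10327 - 1*50169896488 = 10327 - 50169896488 = -50169886161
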